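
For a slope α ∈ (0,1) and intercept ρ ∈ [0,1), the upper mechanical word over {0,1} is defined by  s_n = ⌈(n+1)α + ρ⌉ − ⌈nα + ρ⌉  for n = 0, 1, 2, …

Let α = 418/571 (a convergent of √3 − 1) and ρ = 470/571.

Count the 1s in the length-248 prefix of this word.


182

#1s = Σ_{n=0}^{247} s_n = Σ_{n=0}^{247} (⌈(n+1)α+ρ⌉ − ⌈nα+ρ⌉)
the sum telescopes: every ⌈nα+ρ⌉ with 0 < n < 248 appears once with + and once with −, leaving ⌈248α+ρ⌉ − ⌈0·α+ρ⌉
248α + ρ = (248·418 + 470) / 571 = 104134/571
ρ = 470/571
⌈104134/571⌉ = 183,  ⌈470/571⌉ = 1
#1s = 183 − 1 = 182


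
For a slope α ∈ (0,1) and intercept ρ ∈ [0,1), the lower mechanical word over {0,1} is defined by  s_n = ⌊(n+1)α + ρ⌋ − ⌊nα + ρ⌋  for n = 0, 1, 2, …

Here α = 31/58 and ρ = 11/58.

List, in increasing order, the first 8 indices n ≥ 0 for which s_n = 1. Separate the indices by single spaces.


n=0: ⌊42/58⌋−⌊11/58⌋ = 0−0 = 0
n=1: ⌊73/58⌋−⌊42/58⌋ = 1−0 = 1  ← one
n=2: ⌊104/58⌋−⌊73/58⌋ = 1−1 = 0
n=3: ⌊135/58⌋−⌊104/58⌋ = 2−1 = 1  ← one
n=4: ⌊166/58⌋−⌊135/58⌋ = 2−2 = 0
n=5: ⌊197/58⌋−⌊166/58⌋ = 3−2 = 1  ← one
n=6: ⌊228/58⌋−⌊197/58⌋ = 3−3 = 0
n=7: ⌊259/58⌋−⌊228/58⌋ = 4−3 = 1  ← one
n=8: ⌊290/58⌋−⌊259/58⌋ = 5−4 = 1  ← one
n=9: ⌊321/58⌋−⌊290/58⌋ = 5−5 = 0
n=10: ⌊352/58⌋−⌊321/58⌋ = 6−5 = 1  ← one
n=11: ⌊383/58⌋−⌊352/58⌋ = 6−6 = 0
n=12: ⌊414/58⌋−⌊383/58⌋ = 7−6 = 1  ← one
n=13: ⌊445/58⌋−⌊414/58⌋ = 7−7 = 0
n=14: ⌊476/58⌋−⌊445/58⌋ = 8−7 = 1  ← one
positions of the first 8 ones: 1 3 5 7 8 10 12 14

1 3 5 7 8 10 12 14


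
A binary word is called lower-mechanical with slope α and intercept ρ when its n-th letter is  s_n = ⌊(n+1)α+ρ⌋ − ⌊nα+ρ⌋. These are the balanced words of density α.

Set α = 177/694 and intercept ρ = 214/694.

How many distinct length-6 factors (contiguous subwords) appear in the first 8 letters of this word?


3

t_n = ⌊(n·177+214)/694⌋ for n = 0 … 8:
  n=0…8: ⌊214/694⌋=0 ⌊391/694⌋=0 ⌊568/694⌋=0 ⌊745/694⌋=1 ⌊922/694⌋=1 ⌊1099/694⌋=1 ⌊1276/694⌋=1 ⌊1453/694⌋=2 ⌊1630/694⌋=2
s_n = t_(n+1) − t_n for n = 0 … 7 gives
prefix = 00100010
slide a length-6 window over [0..5] … [2..7] (3 windows); first occurrence of each distinct factor:
  [  0..  5] 001000
  [  1..  6] 010001
  [  2..  7] 100010
distinct factors: {001000, 010001, 100010}
count = 3  (Sturmian bound for length 6 is 7)


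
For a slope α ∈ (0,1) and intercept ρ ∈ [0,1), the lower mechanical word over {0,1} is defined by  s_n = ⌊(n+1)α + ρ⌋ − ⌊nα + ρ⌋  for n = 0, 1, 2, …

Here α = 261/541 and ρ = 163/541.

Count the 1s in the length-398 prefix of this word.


192

#1s = Σ_{n=0}^{397} s_n = Σ_{n=0}^{397} (⌊(n+1)α+ρ⌋ − ⌊nα+ρ⌋)
the sum telescopes: every ⌊nα+ρ⌋ with 0 < n < 398 appears once with + and once with −, leaving ⌊398α+ρ⌋ − ⌊0·α+ρ⌋
398α + ρ = (398·261 + 163) / 541 = 104041/541
ρ = 163/541
⌊104041/541⌋ = 192,  ⌊163/541⌋ = 0
#1s = 192 − 0 = 192


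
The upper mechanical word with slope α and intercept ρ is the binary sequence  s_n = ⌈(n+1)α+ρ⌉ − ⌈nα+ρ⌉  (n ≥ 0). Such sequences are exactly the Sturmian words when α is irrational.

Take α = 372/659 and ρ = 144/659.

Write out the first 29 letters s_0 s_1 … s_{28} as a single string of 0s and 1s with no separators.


n=0: ⌈(1·372+144)/659⌉ − ⌈(0·372+144)/659⌉ = ⌈516/659⌉ − ⌈144/659⌉ = 1 − 1 = 0
n=1: ⌈(2·372+144)/659⌉ − ⌈(1·372+144)/659⌉ = ⌈888/659⌉ − ⌈516/659⌉ = 2 − 1 = 1
n=2: ⌈(3·372+144)/659⌉ − ⌈(2·372+144)/659⌉ = ⌈1260/659⌉ − ⌈888/659⌉ = 2 − 2 = 0
n=3: ⌈(4·372+144)/659⌉ − ⌈(3·372+144)/659⌉ = ⌈1632/659⌉ − ⌈1260/659⌉ = 3 − 2 = 1
n=4: ⌈(5·372+144)/659⌉ − ⌈(4·372+144)/659⌉ = ⌈2004/659⌉ − ⌈1632/659⌉ = 4 − 3 = 1
n=5: ⌈(6·372+144)/659⌉ − ⌈(5·372+144)/659⌉ = ⌈2376/659⌉ − ⌈2004/659⌉ = 4 − 4 = 0
n=6: ⌈(7·372+144)/659⌉ − ⌈(6·372+144)/659⌉ = ⌈2748/659⌉ − ⌈2376/659⌉ = 5 − 4 = 1
n=7: ⌈(8·372+144)/659⌉ − ⌈(7·372+144)/659⌉ = ⌈3120/659⌉ − ⌈2748/659⌉ = 5 − 5 = 0
n=8: ⌈(9·372+144)/659⌉ − ⌈(8·372+144)/659⌉ = ⌈3492/659⌉ − ⌈3120/659⌉ = 6 − 5 = 1
n=9: ⌈(10·372+144)/659⌉ − ⌈(9·372+144)/659⌉ = ⌈3864/659⌉ − ⌈3492/659⌉ = 6 − 6 = 0
n=10: ⌈(11·372+144)/659⌉ − ⌈(10·372+144)/659⌉ = ⌈4236/659⌉ − ⌈3864/659⌉ = 7 − 6 = 1
n=11: ⌈(12·372+144)/659⌉ − ⌈(11·372+144)/659⌉ = ⌈4608/659⌉ − ⌈4236/659⌉ = 7 − 7 = 0
n=12: ⌈(13·372+144)/659⌉ − ⌈(12·372+144)/659⌉ = ⌈4980/659⌉ − ⌈4608/659⌉ = 8 − 7 = 1
n=13: ⌈(14·372+144)/659⌉ − ⌈(13·372+144)/659⌉ = ⌈5352/659⌉ − ⌈4980/659⌉ = 9 − 8 = 1
n=14: ⌈(15·372+144)/659⌉ − ⌈(14·372+144)/659⌉ = ⌈5724/659⌉ − ⌈5352/659⌉ = 9 − 9 = 0
n=15: ⌈(16·372+144)/659⌉ − ⌈(15·372+144)/659⌉ = ⌈6096/659⌉ − ⌈5724/659⌉ = 10 − 9 = 1
n=16: ⌈(17·372+144)/659⌉ − ⌈(16·372+144)/659⌉ = ⌈6468/659⌉ − ⌈6096/659⌉ = 10 − 10 = 0
n=17: ⌈(18·372+144)/659⌉ − ⌈(17·372+144)/659⌉ = ⌈6840/659⌉ − ⌈6468/659⌉ = 11 − 10 = 1
n=18: ⌈(19·372+144)/659⌉ − ⌈(18·372+144)/659⌉ = ⌈7212/659⌉ − ⌈6840/659⌉ = 11 − 11 = 0
n=19: ⌈(20·372+144)/659⌉ − ⌈(19·372+144)/659⌉ = ⌈7584/659⌉ − ⌈7212/659⌉ = 12 − 11 = 1
n=20: ⌈(21·372+144)/659⌉ − ⌈(20·372+144)/659⌉ = ⌈7956/659⌉ − ⌈7584/659⌉ = 13 − 12 = 1
n=21: ⌈(22·372+144)/659⌉ − ⌈(21·372+144)/659⌉ = ⌈8328/659⌉ − ⌈7956/659⌉ = 13 − 13 = 0
n=22: ⌈(23·372+144)/659⌉ − ⌈(22·372+144)/659⌉ = ⌈8700/659⌉ − ⌈8328/659⌉ = 14 − 13 = 1
n=23: ⌈(24·372+144)/659⌉ − ⌈(23·372+144)/659⌉ = ⌈9072/659⌉ − ⌈8700/659⌉ = 14 − 14 = 0
n=24: ⌈(25·372+144)/659⌉ − ⌈(24·372+144)/659⌉ = ⌈9444/659⌉ − ⌈9072/659⌉ = 15 − 14 = 1
n=25: ⌈(26·372+144)/659⌉ − ⌈(25·372+144)/659⌉ = ⌈9816/659⌉ − ⌈9444/659⌉ = 15 − 15 = 0
n=26: ⌈(27·372+144)/659⌉ − ⌈(26·372+144)/659⌉ = ⌈10188/659⌉ − ⌈9816/659⌉ = 16 − 15 = 1
n=27: ⌈(28·372+144)/659⌉ − ⌈(27·372+144)/659⌉ = ⌈10560/659⌉ − ⌈10188/659⌉ = 17 − 16 = 1
n=28: ⌈(29·372+144)/659⌉ − ⌈(28·372+144)/659⌉ = ⌈10932/659⌉ − ⌈10560/659⌉ = 17 − 17 = 0

01011010101011010101101010110


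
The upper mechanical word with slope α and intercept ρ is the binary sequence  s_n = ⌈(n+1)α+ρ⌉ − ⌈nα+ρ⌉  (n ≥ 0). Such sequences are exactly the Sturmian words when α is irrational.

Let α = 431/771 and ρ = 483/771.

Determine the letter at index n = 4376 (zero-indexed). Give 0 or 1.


(n+1)α + ρ = (4377·431 + 483) / 771 = 1886970/771
nα + ρ     = (4376·431 + 483) / 771 = 1886539/771
⌈1886970/771⌉ = 2448,  ⌈1886539/771⌉ = 2447
s_{4376} = 2448 − 2447 = 1

1


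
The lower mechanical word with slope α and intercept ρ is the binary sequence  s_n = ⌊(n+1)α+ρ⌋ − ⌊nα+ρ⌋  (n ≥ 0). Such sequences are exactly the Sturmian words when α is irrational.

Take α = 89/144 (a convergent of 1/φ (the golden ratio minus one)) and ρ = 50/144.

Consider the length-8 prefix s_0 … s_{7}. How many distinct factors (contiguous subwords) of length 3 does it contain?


t_n = ⌊(n·89+50)/144⌋ for n = 0 … 8:
  n=0…8: ⌊50/144⌋=0 ⌊139/144⌋=0 ⌊228/144⌋=1 ⌊317/144⌋=2 ⌊406/144⌋=2 ⌊495/144⌋=3 ⌊584/144⌋=4 ⌊673/144⌋=4 ⌊762/144⌋=5
s_n = t_(n+1) − t_n for n = 0 … 7 gives
prefix = 01101101
slide a length-3 window over [0..2] … [5..7] (6 windows); first occurrence of each distinct factor:
  [  0..  2] 011
  [  1..  3] 110
  [  2..  4] 101
  (the other 3 windows repeat one of these)
distinct factors: {011, 101, 110}
count = 3  (Sturmian bound for length 3 is 4)

3


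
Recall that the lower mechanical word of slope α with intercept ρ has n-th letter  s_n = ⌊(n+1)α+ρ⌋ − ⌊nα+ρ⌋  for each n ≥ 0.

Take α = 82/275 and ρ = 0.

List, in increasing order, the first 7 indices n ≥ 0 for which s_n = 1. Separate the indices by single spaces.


n=0: ⌊82/275⌋−⌊0/275⌋ = 0−0 = 0
n=1: ⌊164/275⌋−⌊82/275⌋ = 0−0 = 0
n=2: ⌊246/275⌋−⌊164/275⌋ = 0−0 = 0
n=3: ⌊328/275⌋−⌊246/275⌋ = 1−0 = 1  ← one
n=4: ⌊410/275⌋−⌊328/275⌋ = 1−1 = 0
n=5: ⌊492/275⌋−⌊410/275⌋ = 1−1 = 0
n=6: ⌊574/275⌋−⌊492/275⌋ = 2−1 = 1  ← one
n=7: ⌊656/275⌋−⌊574/275⌋ = 2−2 = 0
n=8: ⌊738/275⌋−⌊656/275⌋ = 2−2 = 0
n=9: ⌊820/275⌋−⌊738/275⌋ = 2−2 = 0
n=10: ⌊902/275⌋−⌊820/275⌋ = 3−2 = 1  ← one
n=11: ⌊984/275⌋−⌊902/275⌋ = 3−3 = 0
n=12: ⌊1066/275⌋−⌊984/275⌋ = 3−3 = 0
n=13: ⌊1148/275⌋−⌊1066/275⌋ = 4−3 = 1  ← one
n=14: ⌊1230/275⌋−⌊1148/275⌋ = 4−4 = 0
n=15: ⌊1312/275⌋−⌊1230/275⌋ = 4−4 = 0
n=16: ⌊1394/275⌋−⌊1312/275⌋ = 5−4 = 1  ← one
n=17: ⌊1476/275⌋−⌊1394/275⌋ = 5−5 = 0
n=18: ⌊1558/275⌋−⌊1476/275⌋ = 5−5 = 0
n=19: ⌊1640/275⌋−⌊1558/275⌋ = 5−5 = 0
n=20: ⌊1722/275⌋−⌊1640/275⌋ = 6−5 = 1  ← one
n=21: ⌊1804/275⌋−⌊1722/275⌋ = 6−6 = 0
n=22: ⌊1886/275⌋−⌊1804/275⌋ = 6−6 = 0
n=23: ⌊1968/275⌋−⌊1886/275⌋ = 7−6 = 1  ← one
positions of the first 7 ones: 3 6 10 13 16 20 23

3 6 10 13 16 20 23


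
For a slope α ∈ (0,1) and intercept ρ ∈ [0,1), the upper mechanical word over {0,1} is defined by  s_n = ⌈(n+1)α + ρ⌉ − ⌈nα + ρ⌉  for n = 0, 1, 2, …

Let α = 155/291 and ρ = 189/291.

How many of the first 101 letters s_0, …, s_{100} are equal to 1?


54

#1s = Σ_{n=0}^{100} s_n = Σ_{n=0}^{100} (⌈(n+1)α+ρ⌉ − ⌈nα+ρ⌉)
the sum telescopes: every ⌈nα+ρ⌉ with 0 < n < 101 appears once with + and once with −, leaving ⌈101α+ρ⌉ − ⌈0·α+ρ⌉
101α + ρ = (101·155 + 189) / 291 = 15844/291
ρ = 189/291
⌈15844/291⌉ = 55,  ⌈189/291⌉ = 1
#1s = 55 − 1 = 54


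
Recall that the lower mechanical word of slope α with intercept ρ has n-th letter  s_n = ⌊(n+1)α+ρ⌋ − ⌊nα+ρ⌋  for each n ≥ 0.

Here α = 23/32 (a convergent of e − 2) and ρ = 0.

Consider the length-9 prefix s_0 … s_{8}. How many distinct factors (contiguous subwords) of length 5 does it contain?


t_n = ⌊(n·23)/32⌋ for n = 0 … 9:
  n=0…9: ⌊0/32⌋=0 ⌊23/32⌋=0 ⌊46/32⌋=1 ⌊69/32⌋=2 ⌊92/32⌋=2 ⌊115/32⌋=3 ⌊138/32⌋=4 ⌊161/32⌋=5 ⌊184/32⌋=5 ⌊207/32⌋=6
s_n = t_(n+1) − t_n for n = 0 … 8 gives
prefix = 011011101
slide a length-5 window over [0..4] … [4..8] (5 windows); first occurrence of each distinct factor:
  [  0..  4] 01101
  [  1..  5] 11011
  [  2..  6] 10111
  [  3..  7] 01110
  [  4..  8] 11101
distinct factors: {01101, 01110, 10111, 11011, 11101}
count = 5  (Sturmian bound for length 5 is 6)

5


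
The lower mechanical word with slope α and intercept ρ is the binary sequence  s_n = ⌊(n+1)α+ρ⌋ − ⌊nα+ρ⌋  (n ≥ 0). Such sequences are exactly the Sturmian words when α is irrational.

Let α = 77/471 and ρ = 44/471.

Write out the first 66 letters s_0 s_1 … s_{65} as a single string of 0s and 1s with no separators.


n=0: ⌊(1·77+44)/471⌋ − ⌊(0·77+44)/471⌋ = ⌊121/471⌋ − ⌊44/471⌋ = 0 − 0 = 0
n=1: ⌊(2·77+44)/471⌋ − ⌊(1·77+44)/471⌋ = ⌊198/471⌋ − ⌊121/471⌋ = 0 − 0 = 0
n=2: ⌊(3·77+44)/471⌋ − ⌊(2·77+44)/471⌋ = ⌊275/471⌋ − ⌊198/471⌋ = 0 − 0 = 0
n=3: ⌊(4·77+44)/471⌋ − ⌊(3·77+44)/471⌋ = ⌊352/471⌋ − ⌊275/471⌋ = 0 − 0 = 0
n=4: ⌊(5·77+44)/471⌋ − ⌊(4·77+44)/471⌋ = ⌊429/471⌋ − ⌊352/471⌋ = 0 − 0 = 0
n=5: ⌊(6·77+44)/471⌋ − ⌊(5·77+44)/471⌋ = ⌊506/471⌋ − ⌊429/471⌋ = 1 − 0 = 1
n=6: ⌊(7·77+44)/471⌋ − ⌊(6·77+44)/471⌋ = ⌊583/471⌋ − ⌊506/471⌋ = 1 − 1 = 0
n=7: ⌊(8·77+44)/471⌋ − ⌊(7·77+44)/471⌋ = ⌊660/471⌋ − ⌊583/471⌋ = 1 − 1 = 0
n=8: ⌊(9·77+44)/471⌋ − ⌊(8·77+44)/471⌋ = ⌊737/471⌋ − ⌊660/471⌋ = 1 − 1 = 0
n=9: ⌊(10·77+44)/471⌋ − ⌊(9·77+44)/471⌋ = ⌊814/471⌋ − ⌊737/471⌋ = 1 − 1 = 0
n=10: ⌊(11·77+44)/471⌋ − ⌊(10·77+44)/471⌋ = ⌊891/471⌋ − ⌊814/471⌋ = 1 − 1 = 0
n=11: ⌊(12·77+44)/471⌋ − ⌊(11·77+44)/471⌋ = ⌊968/471⌋ − ⌊891/471⌋ = 2 − 1 = 1
n=12: ⌊(13·77+44)/471⌋ − ⌊(12·77+44)/471⌋ = ⌊1045/471⌋ − ⌊968/471⌋ = 2 − 2 = 0
n=13: ⌊(14·77+44)/471⌋ − ⌊(13·77+44)/471⌋ = ⌊1122/471⌋ − ⌊1045/471⌋ = 2 − 2 = 0
n=14: ⌊(15·77+44)/471⌋ − ⌊(14·77+44)/471⌋ = ⌊1199/471⌋ − ⌊1122/471⌋ = 2 − 2 = 0
n=15: ⌊(16·77+44)/471⌋ − ⌊(15·77+44)/471⌋ = ⌊1276/471⌋ − ⌊1199/471⌋ = 2 − 2 = 0
n=16: ⌊(17·77+44)/471⌋ − ⌊(16·77+44)/471⌋ = ⌊1353/471⌋ − ⌊1276/471⌋ = 2 − 2 = 0
n=17: ⌊(18·77+44)/471⌋ − ⌊(17·77+44)/471⌋ = ⌊1430/471⌋ − ⌊1353/471⌋ = 3 − 2 = 1
n=18: ⌊(19·77+44)/471⌋ − ⌊(18·77+44)/471⌋ = ⌊1507/471⌋ − ⌊1430/471⌋ = 3 − 3 = 0
n=19: ⌊(20·77+44)/471⌋ − ⌊(19·77+44)/471⌋ = ⌊1584/471⌋ − ⌊1507/471⌋ = 3 − 3 = 0
n=20: ⌊(21·77+44)/471⌋ − ⌊(20·77+44)/471⌋ = ⌊1661/471⌋ − ⌊1584/471⌋ = 3 − 3 = 0
n=21: ⌊(22·77+44)/471⌋ − ⌊(21·77+44)/471⌋ = ⌊1738/471⌋ − ⌊1661/471⌋ = 3 − 3 = 0
n=22: ⌊(23·77+44)/471⌋ − ⌊(22·77+44)/471⌋ = ⌊1815/471⌋ − ⌊1738/471⌋ = 3 − 3 = 0
n=23: ⌊(24·77+44)/471⌋ − ⌊(23·77+44)/471⌋ = ⌊1892/471⌋ − ⌊1815/471⌋ = 4 − 3 = 1
n=24: ⌊(25·77+44)/471⌋ − ⌊(24·77+44)/471⌋ = ⌊1969/471⌋ − ⌊1892/471⌋ = 4 − 4 = 0
n=25: ⌊(26·77+44)/471⌋ − ⌊(25·77+44)/471⌋ = ⌊2046/471⌋ − ⌊1969/471⌋ = 4 − 4 = 0
n=26: ⌊(27·77+44)/471⌋ − ⌊(26·77+44)/471⌋ = ⌊2123/471⌋ − ⌊2046/471⌋ = 4 − 4 = 0
n=27: ⌊(28·77+44)/471⌋ − ⌊(27·77+44)/471⌋ = ⌊2200/471⌋ − ⌊2123/471⌋ = 4 − 4 = 0
n=28: ⌊(29·77+44)/471⌋ − ⌊(28·77+44)/471⌋ = ⌊2277/471⌋ − ⌊2200/471⌋ = 4 − 4 = 0
n=29: ⌊(30·77+44)/471⌋ − ⌊(29·77+44)/471⌋ = ⌊2354/471⌋ − ⌊2277/471⌋ = 4 − 4 = 0
n=30: ⌊(31·77+44)/471⌋ − ⌊(30·77+44)/471⌋ = ⌊2431/471⌋ − ⌊2354/471⌋ = 5 − 4 = 1
n=31: ⌊(32·77+44)/471⌋ − ⌊(31·77+44)/471⌋ = ⌊2508/471⌋ − ⌊2431/471⌋ = 5 − 5 = 0
n=32: ⌊(33·77+44)/471⌋ − ⌊(32·77+44)/471⌋ = ⌊2585/471⌋ − ⌊2508/471⌋ = 5 − 5 = 0
n=33: ⌊(34·77+44)/471⌋ − ⌊(33·77+44)/471⌋ = ⌊2662/471⌋ − ⌊2585/471⌋ = 5 − 5 = 0
n=34: ⌊(35·77+44)/471⌋ − ⌊(34·77+44)/471⌋ = ⌊2739/471⌋ − ⌊2662/471⌋ = 5 − 5 = 0
n=35: ⌊(36·77+44)/471⌋ − ⌊(35·77+44)/471⌋ = ⌊2816/471⌋ − ⌊2739/471⌋ = 5 − 5 = 0
n=36: ⌊(37·77+44)/471⌋ − ⌊(36·77+44)/471⌋ = ⌊2893/471⌋ − ⌊2816/471⌋ = 6 − 5 = 1
n=37: ⌊(38·77+44)/471⌋ − ⌊(37·77+44)/471⌋ = ⌊2970/471⌋ − ⌊2893/471⌋ = 6 − 6 = 0
n=38: ⌊(39·77+44)/471⌋ − ⌊(38·77+44)/471⌋ = ⌊3047/471⌋ − ⌊2970/471⌋ = 6 − 6 = 0
n=39: ⌊(40·77+44)/471⌋ − ⌊(39·77+44)/471⌋ = ⌊3124/471⌋ − ⌊3047/471⌋ = 6 − 6 = 0
n=40: ⌊(41·77+44)/471⌋ − ⌊(40·77+44)/471⌋ = ⌊3201/471⌋ − ⌊3124/471⌋ = 6 − 6 = 0
n=41: ⌊(42·77+44)/471⌋ − ⌊(41·77+44)/471⌋ = ⌊3278/471⌋ − ⌊3201/471⌋ = 6 − 6 = 0
n=42: ⌊(43·77+44)/471⌋ − ⌊(42·77+44)/471⌋ = ⌊3355/471⌋ − ⌊3278/471⌋ = 7 − 6 = 1
n=43: ⌊(44·77+44)/471⌋ − ⌊(43·77+44)/471⌋ = ⌊3432/471⌋ − ⌊3355/471⌋ = 7 − 7 = 0
n=44: ⌊(45·77+44)/471⌋ − ⌊(44·77+44)/471⌋ = ⌊3509/471⌋ − ⌊3432/471⌋ = 7 − 7 = 0
n=45: ⌊(46·77+44)/471⌋ − ⌊(45·77+44)/471⌋ = ⌊3586/471⌋ − ⌊3509/471⌋ = 7 − 7 = 0
n=46: ⌊(47·77+44)/471⌋ − ⌊(46·77+44)/471⌋ = ⌊3663/471⌋ − ⌊3586/471⌋ = 7 − 7 = 0
n=47: ⌊(48·77+44)/471⌋ − ⌊(47·77+44)/471⌋ = ⌊3740/471⌋ − ⌊3663/471⌋ = 7 − 7 = 0
n=48: ⌊(49·77+44)/471⌋ − ⌊(48·77+44)/471⌋ = ⌊3817/471⌋ − ⌊3740/471⌋ = 8 − 7 = 1
n=49: ⌊(50·77+44)/471⌋ − ⌊(49·77+44)/471⌋ = ⌊3894/471⌋ − ⌊3817/471⌋ = 8 − 8 = 0
n=50: ⌊(51·77+44)/471⌋ − ⌊(50·77+44)/471⌋ = ⌊3971/471⌋ − ⌊3894/471⌋ = 8 − 8 = 0
n=51: ⌊(52·77+44)/471⌋ − ⌊(51·77+44)/471⌋ = ⌊4048/471⌋ − ⌊3971/471⌋ = 8 − 8 = 0
n=52: ⌊(53·77+44)/471⌋ − ⌊(52·77+44)/471⌋ = ⌊4125/471⌋ − ⌊4048/471⌋ = 8 − 8 = 0
n=53: ⌊(54·77+44)/471⌋ − ⌊(53·77+44)/471⌋ = ⌊4202/471⌋ − ⌊4125/471⌋ = 8 − 8 = 0
n=54: ⌊(55·77+44)/471⌋ − ⌊(54·77+44)/471⌋ = ⌊4279/471⌋ − ⌊4202/471⌋ = 9 − 8 = 1
n=55: ⌊(56·77+44)/471⌋ − ⌊(55·77+44)/471⌋ = ⌊4356/471⌋ − ⌊4279/471⌋ = 9 − 9 = 0
n=56: ⌊(57·77+44)/471⌋ − ⌊(56·77+44)/471⌋ = ⌊4433/471⌋ − ⌊4356/471⌋ = 9 − 9 = 0
n=57: ⌊(58·77+44)/471⌋ − ⌊(57·77+44)/471⌋ = ⌊4510/471⌋ − ⌊4433/471⌋ = 9 − 9 = 0
n=58: ⌊(59·77+44)/471⌋ − ⌊(58·77+44)/471⌋ = ⌊4587/471⌋ − ⌊4510/471⌋ = 9 − 9 = 0
n=59: ⌊(60·77+44)/471⌋ − ⌊(59·77+44)/471⌋ = ⌊4664/471⌋ − ⌊4587/471⌋ = 9 − 9 = 0
n=60: ⌊(61·77+44)/471⌋ − ⌊(60·77+44)/471⌋ = ⌊4741/471⌋ − ⌊4664/471⌋ = 10 − 9 = 1
n=61: ⌊(62·77+44)/471⌋ − ⌊(61·77+44)/471⌋ = ⌊4818/471⌋ − ⌊4741/471⌋ = 10 − 10 = 0
n=62: ⌊(63·77+44)/471⌋ − ⌊(62·77+44)/471⌋ = ⌊4895/471⌋ − ⌊4818/471⌋ = 10 − 10 = 0
n=63: ⌊(64·77+44)/471⌋ − ⌊(63·77+44)/471⌋ = ⌊4972/471⌋ − ⌊4895/471⌋ = 10 − 10 = 0
n=64: ⌊(65·77+44)/471⌋ − ⌊(64·77+44)/471⌋ = ⌊5049/471⌋ − ⌊4972/471⌋ = 10 − 10 = 0
n=65: ⌊(66·77+44)/471⌋ − ⌊(65·77+44)/471⌋ = ⌊5126/471⌋ − ⌊5049/471⌋ = 10 − 10 = 0

000001000001000001000001000000100000100000100000100000100000100000


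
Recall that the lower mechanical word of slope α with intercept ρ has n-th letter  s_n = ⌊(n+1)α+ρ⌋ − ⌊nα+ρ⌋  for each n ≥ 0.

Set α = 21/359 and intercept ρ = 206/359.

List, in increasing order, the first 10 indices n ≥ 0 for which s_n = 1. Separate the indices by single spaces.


7 24 41 58 75 92 109 126 144 161

n=0: ⌊227/359⌋−⌊206/359⌋ = 0−0 = 0
n=1: ⌊248/359⌋−⌊227/359⌋ = 0−0 = 0
  …
n=7: ⌊374/359⌋−⌊353/359⌋ = 1−0 = 1  ← one
n=8: ⌊395/359⌋−⌊374/359⌋ = 1−1 = 0
n=9: ⌊416/359⌋−⌊395/359⌋ = 1−1 = 0
  …
n=24: ⌊731/359⌋−⌊710/359⌋ = 2−1 = 1  ← one
n=25: ⌊752/359⌋−⌊731/359⌋ = 2−2 = 0
n=26: ⌊773/359⌋−⌊752/359⌋ = 2−2 = 0
  …
n=41: ⌊1088/359⌋−⌊1067/359⌋ = 3−2 = 1  ← one
n=42: ⌊1109/359⌋−⌊1088/359⌋ = 3−3 = 0
n=43: ⌊1130/359⌋−⌊1109/359⌋ = 3−3 = 0
  …
n=58: ⌊1445/359⌋−⌊1424/359⌋ = 4−3 = 1  ← one
n=59: ⌊1466/359⌋−⌊1445/359⌋ = 4−4 = 0
n=60: ⌊1487/359⌋−⌊1466/359⌋ = 4−4 = 0
  …
n=75: ⌊1802/359⌋−⌊1781/359⌋ = 5−4 = 1  ← one
n=76: ⌊1823/359⌋−⌊1802/359⌋ = 5−5 = 0
n=77: ⌊1844/359⌋−⌊1823/359⌋ = 5−5 = 0
  …
n=92: ⌊2159/359⌋−⌊2138/359⌋ = 6−5 = 1  ← one
n=93: ⌊2180/359⌋−⌊2159/359⌋ = 6−6 = 0
n=94: ⌊2201/359⌋−⌊2180/359⌋ = 6−6 = 0
  …
n=109: ⌊2516/359⌋−⌊2495/359⌋ = 7−6 = 1  ← one
n=110: ⌊2537/359⌋−⌊2516/359⌋ = 7−7 = 0
n=111: ⌊2558/359⌋−⌊2537/359⌋ = 7−7 = 0
  …
n=126: ⌊2873/359⌋−⌊2852/359⌋ = 8−7 = 1  ← one
n=127: ⌊2894/359⌋−⌊2873/359⌋ = 8−8 = 0
n=128: ⌊2915/359⌋−⌊2894/359⌋ = 8−8 = 0
  …
n=144: ⌊3251/359⌋−⌊3230/359⌋ = 9−8 = 1  ← one
n=145: ⌊3272/359⌋−⌊3251/359⌋ = 9−9 = 0
n=146: ⌊3293/359⌋−⌊3272/359⌋ = 9−9 = 0
  …
n=161: ⌊3608/359⌋−⌊3587/359⌋ = 10−9 = 1  ← one
positions of the first 10 ones: 7 24 41 58 75 92 109 126 144 161


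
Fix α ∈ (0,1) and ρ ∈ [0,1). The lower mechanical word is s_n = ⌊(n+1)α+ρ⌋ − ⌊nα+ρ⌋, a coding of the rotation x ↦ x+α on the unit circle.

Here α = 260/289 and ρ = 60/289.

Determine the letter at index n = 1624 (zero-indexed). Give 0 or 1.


(n+1)α + ρ = (1625·260 + 60) / 289 = 422560/289
nα + ρ     = (1624·260 + 60) / 289 = 422300/289
⌊422560/289⌋ = 1462,  ⌊422300/289⌋ = 1461
s_{1624} = 1462 − 1461 = 1

1


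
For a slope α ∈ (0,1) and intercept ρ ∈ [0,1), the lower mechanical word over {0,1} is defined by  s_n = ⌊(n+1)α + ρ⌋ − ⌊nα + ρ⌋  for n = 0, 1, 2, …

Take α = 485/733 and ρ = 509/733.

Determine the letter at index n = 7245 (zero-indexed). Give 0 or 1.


(n+1)α + ρ = (7246·485 + 509) / 733 = 3514819/733
nα + ρ     = (7245·485 + 509) / 733 = 3514334/733
⌊3514819/733⌋ = 4795,  ⌊3514334/733⌋ = 4794
s_{7245} = 4795 − 4794 = 1

1


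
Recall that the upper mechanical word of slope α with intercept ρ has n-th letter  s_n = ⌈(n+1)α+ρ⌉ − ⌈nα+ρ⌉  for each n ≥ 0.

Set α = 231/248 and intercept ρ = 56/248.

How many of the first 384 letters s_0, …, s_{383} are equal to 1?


357

#1s = Σ_{n=0}^{383} s_n = Σ_{n=0}^{383} (⌈(n+1)α+ρ⌉ − ⌈nα+ρ⌉)
the sum telescopes: every ⌈nα+ρ⌉ with 0 < n < 384 appears once with + and once with −, leaving ⌈384α+ρ⌉ − ⌈0·α+ρ⌉
384α + ρ = (384·231 + 56) / 248 = 88760/248
ρ = 56/248
⌈88760/248⌉ = 358,  ⌈56/248⌉ = 1
#1s = 358 − 1 = 357


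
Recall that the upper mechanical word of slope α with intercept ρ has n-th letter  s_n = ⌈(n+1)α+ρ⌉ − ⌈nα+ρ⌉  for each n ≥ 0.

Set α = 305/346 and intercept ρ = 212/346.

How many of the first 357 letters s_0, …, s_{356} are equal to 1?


#1s = Σ_{n=0}^{356} s_n = Σ_{n=0}^{356} (⌈(n+1)α+ρ⌉ − ⌈nα+ρ⌉)
the sum telescopes: every ⌈nα+ρ⌉ with 0 < n < 357 appears once with + and once with −, leaving ⌈357α+ρ⌉ − ⌈0·α+ρ⌉
357α + ρ = (357·305 + 212) / 346 = 109097/346
ρ = 212/346
⌈109097/346⌉ = 316,  ⌈212/346⌉ = 1
#1s = 316 − 1 = 315

315


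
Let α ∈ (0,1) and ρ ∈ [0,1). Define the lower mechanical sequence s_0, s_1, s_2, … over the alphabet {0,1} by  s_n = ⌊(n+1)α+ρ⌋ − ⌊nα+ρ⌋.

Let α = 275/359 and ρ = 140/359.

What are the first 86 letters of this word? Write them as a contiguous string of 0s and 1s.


10111011110111011101111011101110111011110111011101110111101110111011110111011101110111

n=0: ⌊(1·275+140)/359⌋ − ⌊(0·275+140)/359⌋ = ⌊415/359⌋ − ⌊140/359⌋ = 1 − 0 = 1
n=1: ⌊(2·275+140)/359⌋ − ⌊(1·275+140)/359⌋ = ⌊690/359⌋ − ⌊415/359⌋ = 1 − 1 = 0
n=2: ⌊(3·275+140)/359⌋ − ⌊(2·275+140)/359⌋ = ⌊965/359⌋ − ⌊690/359⌋ = 2 − 1 = 1
n=3: ⌊(4·275+140)/359⌋ − ⌊(3·275+140)/359⌋ = ⌊1240/359⌋ − ⌊965/359⌋ = 3 − 2 = 1
n=4: ⌊(5·275+140)/359⌋ − ⌊(4·275+140)/359⌋ = ⌊1515/359⌋ − ⌊1240/359⌋ = 4 − 3 = 1
n=5: ⌊(6·275+140)/359⌋ − ⌊(5·275+140)/359⌋ = ⌊1790/359⌋ − ⌊1515/359⌋ = 4 − 4 = 0
n=6: ⌊(7·275+140)/359⌋ − ⌊(6·275+140)/359⌋ = ⌊2065/359⌋ − ⌊1790/359⌋ = 5 − 4 = 1
n=7: ⌊(8·275+140)/359⌋ − ⌊(7·275+140)/359⌋ = ⌊2340/359⌋ − ⌊2065/359⌋ = 6 − 5 = 1
n=8: ⌊(9·275+140)/359⌋ − ⌊(8·275+140)/359⌋ = ⌊2615/359⌋ − ⌊2340/359⌋ = 7 − 6 = 1
n=9: ⌊(10·275+140)/359⌋ − ⌊(9·275+140)/359⌋ = ⌊2890/359⌋ − ⌊2615/359⌋ = 8 − 7 = 1
n=10: ⌊(11·275+140)/359⌋ − ⌊(10·275+140)/359⌋ = ⌊3165/359⌋ − ⌊2890/359⌋ = 8 − 8 = 0
n=11: ⌊(12·275+140)/359⌋ − ⌊(11·275+140)/359⌋ = ⌊3440/359⌋ − ⌊3165/359⌋ = 9 − 8 = 1
n=12: ⌊(13·275+140)/359⌋ − ⌊(12·275+140)/359⌋ = ⌊3715/359⌋ − ⌊3440/359⌋ = 10 − 9 = 1
n=13: ⌊(14·275+140)/359⌋ − ⌊(13·275+140)/359⌋ = ⌊3990/359⌋ − ⌊3715/359⌋ = 11 − 10 = 1
n=14: ⌊(15·275+140)/359⌋ − ⌊(14·275+140)/359⌋ = ⌊4265/359⌋ − ⌊3990/359⌋ = 11 − 11 = 0
n=15: ⌊(16·275+140)/359⌋ − ⌊(15·275+140)/359⌋ = ⌊4540/359⌋ − ⌊4265/359⌋ = 12 − 11 = 1
n=16: ⌊(17·275+140)/359⌋ − ⌊(16·275+140)/359⌋ = ⌊4815/359⌋ − ⌊4540/359⌋ = 13 − 12 = 1
n=17: ⌊(18·275+140)/359⌋ − ⌊(17·275+140)/359⌋ = ⌊5090/359⌋ − ⌊4815/359⌋ = 14 − 13 = 1
n=18: ⌊(19·275+140)/359⌋ − ⌊(18·275+140)/359⌋ = ⌊5365/359⌋ − ⌊5090/359⌋ = 14 − 14 = 0
n=19: ⌊(20·275+140)/359⌋ − ⌊(19·275+140)/359⌋ = ⌊5640/359⌋ − ⌊5365/359⌋ = 15 − 14 = 1
n=20: ⌊(21·275+140)/359⌋ − ⌊(20·275+140)/359⌋ = ⌊5915/359⌋ − ⌊5640/359⌋ = 16 − 15 = 1
n=21: ⌊(22·275+140)/359⌋ − ⌊(21·275+140)/359⌋ = ⌊6190/359⌋ − ⌊5915/359⌋ = 17 − 16 = 1
n=22: ⌊(23·275+140)/359⌋ − ⌊(22·275+140)/359⌋ = ⌊6465/359⌋ − ⌊6190/359⌋ = 18 − 17 = 1
n=23: ⌊(24·275+140)/359⌋ − ⌊(23·275+140)/359⌋ = ⌊6740/359⌋ − ⌊6465/359⌋ = 18 − 18 = 0
n=24: ⌊(25·275+140)/359⌋ − ⌊(24·275+140)/359⌋ = ⌊7015/359⌋ − ⌊6740/359⌋ = 19 − 18 = 1
n=25: ⌊(26·275+140)/359⌋ − ⌊(25·275+140)/359⌋ = ⌊7290/359⌋ − ⌊7015/359⌋ = 20 − 19 = 1
n=26: ⌊(27·275+140)/359⌋ − ⌊(26·275+140)/359⌋ = ⌊7565/359⌋ − ⌊7290/359⌋ = 21 − 20 = 1
n=27: ⌊(28·275+140)/359⌋ − ⌊(27·275+140)/359⌋ = ⌊7840/359⌋ − ⌊7565/359⌋ = 21 − 21 = 0
n=28: ⌊(29·275+140)/359⌋ − ⌊(28·275+140)/359⌋ = ⌊8115/359⌋ − ⌊7840/359⌋ = 22 − 21 = 1
n=29: ⌊(30·275+140)/359⌋ − ⌊(29·275+140)/359⌋ = ⌊8390/359⌋ − ⌊8115/359⌋ = 23 − 22 = 1
n=30: ⌊(31·275+140)/359⌋ − ⌊(30·275+140)/359⌋ = ⌊8665/359⌋ − ⌊8390/359⌋ = 24 − 23 = 1
n=31: ⌊(32·275+140)/359⌋ − ⌊(31·275+140)/359⌋ = ⌊8940/359⌋ − ⌊8665/359⌋ = 24 − 24 = 0
n=32: ⌊(33·275+140)/359⌋ − ⌊(32·275+140)/359⌋ = ⌊9215/359⌋ − ⌊8940/359⌋ = 25 − 24 = 1
n=33: ⌊(34·275+140)/359⌋ − ⌊(33·275+140)/359⌋ = ⌊9490/359⌋ − ⌊9215/359⌋ = 26 − 25 = 1
n=34: ⌊(35·275+140)/359⌋ − ⌊(34·275+140)/359⌋ = ⌊9765/359⌋ − ⌊9490/359⌋ = 27 − 26 = 1
n=35: ⌊(36·275+140)/359⌋ − ⌊(35·275+140)/359⌋ = ⌊10040/359⌋ − ⌊9765/359⌋ = 27 − 27 = 0
n=36: ⌊(37·275+140)/359⌋ − ⌊(36·275+140)/359⌋ = ⌊10315/359⌋ − ⌊10040/359⌋ = 28 − 27 = 1
n=37: ⌊(38·275+140)/359⌋ − ⌊(37·275+140)/359⌋ = ⌊10590/359⌋ − ⌊10315/359⌋ = 29 − 28 = 1
n=38: ⌊(39·275+140)/359⌋ − ⌊(38·275+140)/359⌋ = ⌊10865/359⌋ − ⌊10590/359⌋ = 30 − 29 = 1
n=39: ⌊(40·275+140)/359⌋ − ⌊(39·275+140)/359⌋ = ⌊11140/359⌋ − ⌊10865/359⌋ = 31 − 30 = 1
n=40: ⌊(41·275+140)/359⌋ − ⌊(40·275+140)/359⌋ = ⌊11415/359⌋ − ⌊11140/359⌋ = 31 − 31 = 0
n=41: ⌊(42·275+140)/359⌋ − ⌊(41·275+140)/359⌋ = ⌊11690/359⌋ − ⌊11415/359⌋ = 32 − 31 = 1
n=42: ⌊(43·275+140)/359⌋ − ⌊(42·275+140)/359⌋ = ⌊11965/359⌋ − ⌊11690/359⌋ = 33 − 32 = 1
n=43: ⌊(44·275+140)/359⌋ − ⌊(43·275+140)/359⌋ = ⌊12240/359⌋ − ⌊11965/359⌋ = 34 − 33 = 1
n=44: ⌊(45·275+140)/359⌋ − ⌊(44·275+140)/359⌋ = ⌊12515/359⌋ − ⌊12240/359⌋ = 34 − 34 = 0
n=45: ⌊(46·275+140)/359⌋ − ⌊(45·275+140)/359⌋ = ⌊12790/359⌋ − ⌊12515/359⌋ = 35 − 34 = 1
n=46: ⌊(47·275+140)/359⌋ − ⌊(46·275+140)/359⌋ = ⌊13065/359⌋ − ⌊12790/359⌋ = 36 − 35 = 1
n=47: ⌊(48·275+140)/359⌋ − ⌊(47·275+140)/359⌋ = ⌊13340/359⌋ − ⌊13065/359⌋ = 37 − 36 = 1
n=48: ⌊(49·275+140)/359⌋ − ⌊(48·275+140)/359⌋ = ⌊13615/359⌋ − ⌊13340/359⌋ = 37 − 37 = 0
n=49: ⌊(50·275+140)/359⌋ − ⌊(49·275+140)/359⌋ = ⌊13890/359⌋ − ⌊13615/359⌋ = 38 − 37 = 1
n=50: ⌊(51·275+140)/359⌋ − ⌊(50·275+140)/359⌋ = ⌊14165/359⌋ − ⌊13890/359⌋ = 39 − 38 = 1
n=51: ⌊(52·275+140)/359⌋ − ⌊(51·275+140)/359⌋ = ⌊14440/359⌋ − ⌊14165/359⌋ = 40 − 39 = 1
n=52: ⌊(53·275+140)/359⌋ − ⌊(52·275+140)/359⌋ = ⌊14715/359⌋ − ⌊14440/359⌋ = 40 − 40 = 0
n=53: ⌊(54·275+140)/359⌋ − ⌊(53·275+140)/359⌋ = ⌊14990/359⌋ − ⌊14715/359⌋ = 41 − 40 = 1
n=54: ⌊(55·275+140)/359⌋ − ⌊(54·275+140)/359⌋ = ⌊15265/359⌋ − ⌊14990/359⌋ = 42 − 41 = 1
n=55: ⌊(56·275+140)/359⌋ − ⌊(55·275+140)/359⌋ = ⌊15540/359⌋ − ⌊15265/359⌋ = 43 − 42 = 1
n=56: ⌊(57·275+140)/359⌋ − ⌊(56·275+140)/359⌋ = ⌊15815/359⌋ − ⌊15540/359⌋ = 44 − 43 = 1
n=57: ⌊(58·275+140)/359⌋ − ⌊(57·275+140)/359⌋ = ⌊16090/359⌋ − ⌊15815/359⌋ = 44 − 44 = 0
n=58: ⌊(59·275+140)/359⌋ − ⌊(58·275+140)/359⌋ = ⌊16365/359⌋ − ⌊16090/359⌋ = 45 − 44 = 1
n=59: ⌊(60·275+140)/359⌋ − ⌊(59·275+140)/359⌋ = ⌊16640/359⌋ − ⌊16365/359⌋ = 46 − 45 = 1
n=60: ⌊(61·275+140)/359⌋ − ⌊(60·275+140)/359⌋ = ⌊16915/359⌋ − ⌊16640/359⌋ = 47 − 46 = 1
n=61: ⌊(62·275+140)/359⌋ − ⌊(61·275+140)/359⌋ = ⌊17190/359⌋ − ⌊16915/359⌋ = 47 − 47 = 0
n=62: ⌊(63·275+140)/359⌋ − ⌊(62·275+140)/359⌋ = ⌊17465/359⌋ − ⌊17190/359⌋ = 48 − 47 = 1
n=63: ⌊(64·275+140)/359⌋ − ⌊(63·275+140)/359⌋ = ⌊17740/359⌋ − ⌊17465/359⌋ = 49 − 48 = 1
n=64: ⌊(65·275+140)/359⌋ − ⌊(64·275+140)/359⌋ = ⌊18015/359⌋ − ⌊17740/359⌋ = 50 − 49 = 1
n=65: ⌊(66·275+140)/359⌋ − ⌊(65·275+140)/359⌋ = ⌊18290/359⌋ − ⌊18015/359⌋ = 50 − 50 = 0
n=66: ⌊(67·275+140)/359⌋ − ⌊(66·275+140)/359⌋ = ⌊18565/359⌋ − ⌊18290/359⌋ = 51 − 50 = 1
n=67: ⌊(68·275+140)/359⌋ − ⌊(67·275+140)/359⌋ = ⌊18840/359⌋ − ⌊18565/359⌋ = 52 − 51 = 1
n=68: ⌊(69·275+140)/359⌋ − ⌊(68·275+140)/359⌋ = ⌊19115/359⌋ − ⌊18840/359⌋ = 53 − 52 = 1
n=69: ⌊(70·275+140)/359⌋ − ⌊(69·275+140)/359⌋ = ⌊19390/359⌋ − ⌊19115/359⌋ = 54 − 53 = 1
n=70: ⌊(71·275+140)/359⌋ − ⌊(70·275+140)/359⌋ = ⌊19665/359⌋ − ⌊19390/359⌋ = 54 − 54 = 0
n=71: ⌊(72·275+140)/359⌋ − ⌊(71·275+140)/359⌋ = ⌊19940/359⌋ − ⌊19665/359⌋ = 55 − 54 = 1
n=72: ⌊(73·275+140)/359⌋ − ⌊(72·275+140)/359⌋ = ⌊20215/359⌋ − ⌊19940/359⌋ = 56 − 55 = 1
n=73: ⌊(74·275+140)/359⌋ − ⌊(73·275+140)/359⌋ = ⌊20490/359⌋ − ⌊20215/359⌋ = 57 − 56 = 1
n=74: ⌊(75·275+140)/359⌋ − ⌊(74·275+140)/359⌋ = ⌊20765/359⌋ − ⌊20490/359⌋ = 57 − 57 = 0
n=75: ⌊(76·275+140)/359⌋ − ⌊(75·275+140)/359⌋ = ⌊21040/359⌋ − ⌊20765/359⌋ = 58 − 57 = 1
n=76: ⌊(77·275+140)/359⌋ − ⌊(76·275+140)/359⌋ = ⌊21315/359⌋ − ⌊21040/359⌋ = 59 − 58 = 1
n=77: ⌊(78·275+140)/359⌋ − ⌊(77·275+140)/359⌋ = ⌊21590/359⌋ − ⌊21315/359⌋ = 60 − 59 = 1
n=78: ⌊(79·275+140)/359⌋ − ⌊(78·275+140)/359⌋ = ⌊21865/359⌋ − ⌊21590/359⌋ = 60 − 60 = 0
n=79: ⌊(80·275+140)/359⌋ − ⌊(79·275+140)/359⌋ = ⌊22140/359⌋ − ⌊21865/359⌋ = 61 − 60 = 1
n=80: ⌊(81·275+140)/359⌋ − ⌊(80·275+140)/359⌋ = ⌊22415/359⌋ − ⌊22140/359⌋ = 62 − 61 = 1
n=81: ⌊(82·275+140)/359⌋ − ⌊(81·275+140)/359⌋ = ⌊22690/359⌋ − ⌊22415/359⌋ = 63 − 62 = 1
n=82: ⌊(83·275+140)/359⌋ − ⌊(82·275+140)/359⌋ = ⌊22965/359⌋ − ⌊22690/359⌋ = 63 − 63 = 0
n=83: ⌊(84·275+140)/359⌋ − ⌊(83·275+140)/359⌋ = ⌊23240/359⌋ − ⌊22965/359⌋ = 64 − 63 = 1
n=84: ⌊(85·275+140)/359⌋ − ⌊(84·275+140)/359⌋ = ⌊23515/359⌋ − ⌊23240/359⌋ = 65 − 64 = 1
n=85: ⌊(86·275+140)/359⌋ − ⌊(85·275+140)/359⌋ = ⌊23790/359⌋ − ⌊23515/359⌋ = 66 − 65 = 1


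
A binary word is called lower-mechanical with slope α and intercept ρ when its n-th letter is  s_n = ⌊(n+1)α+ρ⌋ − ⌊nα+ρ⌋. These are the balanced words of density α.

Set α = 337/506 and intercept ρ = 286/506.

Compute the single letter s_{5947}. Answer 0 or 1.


0

(n+1)α + ρ = (5948·337 + 286) / 506 = 2004762/506
nα + ρ     = (5947·337 + 286) / 506 = 2004425/506
⌊2004762/506⌋ = 3961,  ⌊2004425/506⌋ = 3961
s_{5947} = 3961 − 3961 = 0


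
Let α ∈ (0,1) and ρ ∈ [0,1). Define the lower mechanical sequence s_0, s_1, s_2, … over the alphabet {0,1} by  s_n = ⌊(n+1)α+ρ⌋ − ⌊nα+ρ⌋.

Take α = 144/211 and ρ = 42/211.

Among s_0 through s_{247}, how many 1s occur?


#1s = Σ_{n=0}^{247} s_n = Σ_{n=0}^{247} (⌊(n+1)α+ρ⌋ − ⌊nα+ρ⌋)
the sum telescopes: every ⌊nα+ρ⌋ with 0 < n < 248 appears once with + and once with −, leaving ⌊248α+ρ⌋ − ⌊0·α+ρ⌋
248α + ρ = (248·144 + 42) / 211 = 35754/211
ρ = 42/211
⌊35754/211⌋ = 169,  ⌊42/211⌋ = 0
#1s = 169 − 0 = 169

169


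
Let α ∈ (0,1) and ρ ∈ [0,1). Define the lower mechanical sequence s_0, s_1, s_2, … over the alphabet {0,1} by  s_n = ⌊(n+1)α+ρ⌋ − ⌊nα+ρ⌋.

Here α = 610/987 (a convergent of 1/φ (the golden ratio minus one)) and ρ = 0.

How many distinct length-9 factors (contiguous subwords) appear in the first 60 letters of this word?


10

t_n = ⌊(n·610)/987⌋ for n = 0 … 60:
  n=0…9: ⌊0/987⌋=0 ⌊610/987⌋=0 ⌊1220/987⌋=1 ⌊1830/987⌋=1 ⌊2440/987⌋=2 ⌊3050/987⌋=3 ⌊3660/987⌋=3 ⌊4270/987⌋=4 ⌊4880/987⌋=4 ⌊5490/987⌋=5
  n=10…19: ⌊6100/987⌋=6 ⌊6710/987⌋=6 ⌊7320/987⌋=7 ⌊7930/987⌋=8 ⌊8540/987⌋=8 ⌊9150/987⌋=9 ⌊9760/987⌋=9 ⌊10370/987⌋=10 ⌊10980/987⌋=11 ⌊11590/987⌋=11
  n=20…29: ⌊12200/987⌋=12 ⌊12810/987⌋=12 ⌊13420/987⌋=13 ⌊14030/987⌋=14 ⌊14640/987⌋=14 ⌊15250/987⌋=15 ⌊15860/987⌋=16 ⌊16470/987⌋=16 ⌊17080/987⌋=17 ⌊17690/987⌋=17
  n=30…39: ⌊18300/987⌋=18 ⌊18910/987⌋=19 ⌊19520/987⌋=19 ⌊20130/987⌋=20 ⌊20740/987⌋=21 ⌊21350/987⌋=21 ⌊21960/987⌋=22 ⌊22570/987⌋=22 ⌊23180/987⌋=23 ⌊23790/987⌋=24
  n=40…49: ⌊24400/987⌋=24 ⌊25010/987⌋=25 ⌊25620/987⌋=25 ⌊26230/987⌋=26 ⌊26840/987⌋=27 ⌊27450/987⌋=27 ⌊28060/987⌋=28 ⌊28670/987⌋=29 ⌊29280/987⌋=29 ⌊29890/987⌋=30
  n=50…59: ⌊30500/987⌋=30 ⌊31110/987⌋=31 ⌊31720/987⌋=32 ⌊32330/987⌋=32 ⌊32940/987⌋=33 ⌊33550/987⌋=33 ⌊34160/987⌋=34 ⌊34770/987⌋=35 ⌊35380/987⌋=35 ⌊35990/987⌋=36
  n=60: ⌊36600/987⌋=37
s_n = t_(n+1) − t_n for n = 0 … 59 gives
prefix = 010110101101101011010110110101101101011010110110101101011011
slide a length-9 window over [0..8] … [51..59] (52 windows); first occurrence of each distinct factor:
  [  0..  8] 010110101
  [  1..  9] 101101011
  [  2.. 10] 011010110
  [  3.. 11] 110101101
  [  4.. 12] 101011011
  [  5.. 13] 010110110
  [  6.. 14] 101101101
  [  7.. 15] 011011010
  [  8.. 16] 110110101
  [ 12.. 20] 101011010
  (the other 42 windows repeat one of these)
distinct factors: {010110101, 010110110, 011010110, 011011010, 101011010, 101011011, 101101011, 101101101, 110101101, 110110101}
count = 10  (Sturmian bound for length 9 is 10)


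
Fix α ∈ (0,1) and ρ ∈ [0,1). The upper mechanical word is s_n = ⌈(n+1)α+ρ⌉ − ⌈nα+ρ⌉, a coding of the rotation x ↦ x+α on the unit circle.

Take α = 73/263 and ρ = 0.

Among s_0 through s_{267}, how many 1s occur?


#1s = Σ_{n=0}^{267} s_n = Σ_{n=0}^{267} (⌈(n+1)α+ρ⌉ − ⌈nα+ρ⌉)
the sum telescopes: every ⌈nα+ρ⌉ with 0 < n < 268 appears once with + and once with −, leaving ⌈268α+ρ⌉ − ⌈0·α+ρ⌉
268α + ρ = (268·73) / 263 = 19564/263
ρ = 0/263
⌈19564/263⌉ = 75,  ⌈0/263⌉ = 0
#1s = 75 − 0 = 75

75


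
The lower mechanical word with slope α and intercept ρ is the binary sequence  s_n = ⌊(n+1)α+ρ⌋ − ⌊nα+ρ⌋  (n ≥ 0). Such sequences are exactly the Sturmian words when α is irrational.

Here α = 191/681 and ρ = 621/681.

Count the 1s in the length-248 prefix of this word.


70

#1s = Σ_{n=0}^{247} s_n = Σ_{n=0}^{247} (⌊(n+1)α+ρ⌋ − ⌊nα+ρ⌋)
the sum telescopes: every ⌊nα+ρ⌋ with 0 < n < 248 appears once with + and once with −, leaving ⌊248α+ρ⌋ − ⌊0·α+ρ⌋
248α + ρ = (248·191 + 621) / 681 = 47989/681
ρ = 621/681
⌊47989/681⌋ = 70,  ⌊621/681⌋ = 0
#1s = 70 − 0 = 70


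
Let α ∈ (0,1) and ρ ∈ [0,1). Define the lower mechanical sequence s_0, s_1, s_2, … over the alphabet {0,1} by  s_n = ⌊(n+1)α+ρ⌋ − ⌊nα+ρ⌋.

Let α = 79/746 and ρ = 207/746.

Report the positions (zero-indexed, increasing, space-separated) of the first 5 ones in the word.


6 16 25 35 44

n=0: ⌊286/746⌋−⌊207/746⌋ = 0−0 = 0
n=1: ⌊365/746⌋−⌊286/746⌋ = 0−0 = 0
n=2: ⌊444/746⌋−⌊365/746⌋ = 0−0 = 0
n=3: ⌊523/746⌋−⌊444/746⌋ = 0−0 = 0
n=4: ⌊602/746⌋−⌊523/746⌋ = 0−0 = 0
n=5: ⌊681/746⌋−⌊602/746⌋ = 0−0 = 0
n=6: ⌊760/746⌋−⌊681/746⌋ = 1−0 = 1  ← one
n=7: ⌊839/746⌋−⌊760/746⌋ = 1−1 = 0
n=8: ⌊918/746⌋−⌊839/746⌋ = 1−1 = 0
n=9: ⌊997/746⌋−⌊918/746⌋ = 1−1 = 0
n=10: ⌊1076/746⌋−⌊997/746⌋ = 1−1 = 0
n=11: ⌊1155/746⌋−⌊1076/746⌋ = 1−1 = 0
n=12: ⌊1234/746⌋−⌊1155/746⌋ = 1−1 = 0
n=13: ⌊1313/746⌋−⌊1234/746⌋ = 1−1 = 0
n=14: ⌊1392/746⌋−⌊1313/746⌋ = 1−1 = 0
n=15: ⌊1471/746⌋−⌊1392/746⌋ = 1−1 = 0
n=16: ⌊1550/746⌋−⌊1471/746⌋ = 2−1 = 1  ← one
n=17: ⌊1629/746⌋−⌊1550/746⌋ = 2−2 = 0
n=18: ⌊1708/746⌋−⌊1629/746⌋ = 2−2 = 0
n=19: ⌊1787/746⌋−⌊1708/746⌋ = 2−2 = 0
n=20: ⌊1866/746⌋−⌊1787/746⌋ = 2−2 = 0
n=21: ⌊1945/746⌋−⌊1866/746⌋ = 2−2 = 0
n=22: ⌊2024/746⌋−⌊1945/746⌋ = 2−2 = 0
n=23: ⌊2103/746⌋−⌊2024/746⌋ = 2−2 = 0
n=24: ⌊2182/746⌋−⌊2103/746⌋ = 2−2 = 0
n=25: ⌊2261/746⌋−⌊2182/746⌋ = 3−2 = 1  ← one
n=26: ⌊2340/746⌋−⌊2261/746⌋ = 3−3 = 0
n=27: ⌊2419/746⌋−⌊2340/746⌋ = 3−3 = 0
n=28: ⌊2498/746⌋−⌊2419/746⌋ = 3−3 = 0
n=29: ⌊2577/746⌋−⌊2498/746⌋ = 3−3 = 0
n=30: ⌊2656/746⌋−⌊2577/746⌋ = 3−3 = 0
n=31: ⌊2735/746⌋−⌊2656/746⌋ = 3−3 = 0
n=32: ⌊2814/746⌋−⌊2735/746⌋ = 3−3 = 0
n=33: ⌊2893/746⌋−⌊2814/746⌋ = 3−3 = 0
n=34: ⌊2972/746⌋−⌊2893/746⌋ = 3−3 = 0
n=35: ⌊3051/746⌋−⌊2972/746⌋ = 4−3 = 1  ← one
n=36: ⌊3130/746⌋−⌊3051/746⌋ = 4−4 = 0
n=37: ⌊3209/746⌋−⌊3130/746⌋ = 4−4 = 0
n=38: ⌊3288/746⌋−⌊3209/746⌋ = 4−4 = 0
n=39: ⌊3367/746⌋−⌊3288/746⌋ = 4−4 = 0
n=40: ⌊3446/746⌋−⌊3367/746⌋ = 4−4 = 0
n=41: ⌊3525/746⌋−⌊3446/746⌋ = 4−4 = 0
n=42: ⌊3604/746⌋−⌊3525/746⌋ = 4−4 = 0
n=43: ⌊3683/746⌋−⌊3604/746⌋ = 4−4 = 0
n=44: ⌊3762/746⌋−⌊3683/746⌋ = 5−4 = 1  ← one
positions of the first 5 ones: 6 16 25 35 44


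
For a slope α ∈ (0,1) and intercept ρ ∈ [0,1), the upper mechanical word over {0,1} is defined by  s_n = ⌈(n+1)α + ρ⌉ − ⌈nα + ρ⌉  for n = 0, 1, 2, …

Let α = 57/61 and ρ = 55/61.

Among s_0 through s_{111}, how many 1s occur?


#1s = Σ_{n=0}^{111} s_n = Σ_{n=0}^{111} (⌈(n+1)α+ρ⌉ − ⌈nα+ρ⌉)
the sum telescopes: every ⌈nα+ρ⌉ with 0 < n < 112 appears once with + and once with −, leaving ⌈112α+ρ⌉ − ⌈0·α+ρ⌉
112α + ρ = (112·57 + 55) / 61 = 6439/61
ρ = 55/61
⌈6439/61⌉ = 106,  ⌈55/61⌉ = 1
#1s = 106 − 1 = 105

105


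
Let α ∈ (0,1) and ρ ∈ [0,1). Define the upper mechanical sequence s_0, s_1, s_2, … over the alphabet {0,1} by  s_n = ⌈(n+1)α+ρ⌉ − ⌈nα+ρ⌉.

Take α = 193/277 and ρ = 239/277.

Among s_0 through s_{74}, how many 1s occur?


#1s = Σ_{n=0}^{74} s_n = Σ_{n=0}^{74} (⌈(n+1)α+ρ⌉ − ⌈nα+ρ⌉)
the sum telescopes: every ⌈nα+ρ⌉ with 0 < n < 75 appears once with + and once with −, leaving ⌈75α+ρ⌉ − ⌈0·α+ρ⌉
75α + ρ = (75·193 + 239) / 277 = 14714/277
ρ = 239/277
⌈14714/277⌉ = 54,  ⌈239/277⌉ = 1
#1s = 54 − 1 = 53

53
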